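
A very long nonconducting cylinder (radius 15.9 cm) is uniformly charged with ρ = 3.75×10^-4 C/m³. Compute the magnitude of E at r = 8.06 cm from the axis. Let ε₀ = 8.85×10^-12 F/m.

|E| ≈ 1.71e6 N/C

Coaxial Gaussian cylinder, radius r = 8.06 cm, length L (r < R).
Enclosed charge per unit length: λ_enc = ρ·πr² = (3.75×10^-4)π(0.0806)² = 7.653e-6 C/m.
Applying ∮E·dA = Q_enc/ε₀ with the end caps contributing no flux:
E = |λ_enc|/(2πε₀r) = (7.653×10^-6)/(2π·8.85×10^-12·0.0806) = 1.71×10^6 N/C.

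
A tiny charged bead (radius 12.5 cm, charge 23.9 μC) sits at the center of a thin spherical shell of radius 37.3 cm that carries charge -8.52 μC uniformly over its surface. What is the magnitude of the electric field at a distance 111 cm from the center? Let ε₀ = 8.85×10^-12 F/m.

Take a concentric spherical Gaussian surface of radius r = 111 cm (r > 37.3 cm, enclosing both).
Q_enc = (23.9 μC) + (-8.52 μC) = 1.538×10^-5 C.
Gauss's law: E·4πr² = Q_enc/ε₀.
E = |Q_enc|/(4πε₀r²) = (1.538e-5)/(4π·8.85×10^-12·(1.11)²) = 1.12e5 N/C.

|E| = 1.12e5 V/m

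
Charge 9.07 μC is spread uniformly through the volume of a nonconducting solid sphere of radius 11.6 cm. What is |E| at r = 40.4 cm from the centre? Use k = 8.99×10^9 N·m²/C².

5.00×10^5 V/m

By spherical symmetry E is radial; choose a Gaussian sphere of radius r = 40.4 cm (r > R, so the entire charge is enclosed).
Q_enc = 9.07 μC = 9.07×10^-6 C.
Gauss's law: E·4πr² = Q_enc/ε₀.
E = k|Q_enc|/r² = (8.99×10^9)(9.07×10^-6)/(0.404)² = 5.00×10^5 N/C.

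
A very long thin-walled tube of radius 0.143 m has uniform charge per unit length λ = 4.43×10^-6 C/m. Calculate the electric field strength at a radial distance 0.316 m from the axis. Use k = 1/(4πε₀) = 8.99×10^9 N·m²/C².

2.52×10^5 N/C

By cylindrical symmetry E is radial; use a coaxial Gaussian cylinder of radius 0.316 m and length L (r > 0.143 m).
The full line charge is enclosed: λ_enc = 4.43×10^-6 C/m.
By Gauss's law (flux through the curved wall only), E·2πrL = λ_enc L/ε₀.
E = 2k|λ_enc|/r = 2(8.99×10^9)(4.43e-6)/(0.316) = 2.52e5 N/C.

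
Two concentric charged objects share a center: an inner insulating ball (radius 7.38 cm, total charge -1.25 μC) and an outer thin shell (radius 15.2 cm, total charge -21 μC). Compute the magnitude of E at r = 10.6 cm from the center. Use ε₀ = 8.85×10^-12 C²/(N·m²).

E = 1.00×10^6 N/C

Use a concentric Gaussian sphere at r = 10.6 cm (between the bodies, 7.38 cm < r < 15.2 cm).
The shell at 15.2 cm lies outside the Gaussian surface, so Q_enc = -1.25 μC = -1.25e-6 C.
By Gauss's law, ∮E·dA = E·4πr² = Q_enc/ε₀.
E = |Q_enc|/(4πε₀r²) = (1.25×10^-6)/(4π·8.85×10^-12·(0.106)²) = 1.00e6 N/C.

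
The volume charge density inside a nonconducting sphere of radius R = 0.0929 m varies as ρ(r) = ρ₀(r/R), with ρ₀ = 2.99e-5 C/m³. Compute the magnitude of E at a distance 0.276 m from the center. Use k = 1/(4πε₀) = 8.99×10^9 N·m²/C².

|E| = 8.89×10^3 V/m

Use a concentric Gaussian sphere at r = 0.276 m (r > R, all charge enclosed).
Q_enc = 4π ∫₀^R ρ₀(r'/R)^1 r'² dr' = 4πρ₀R³/4 = 7.531×10^-8 C.
Applying ∮E·dA = Q_enc/ε₀ with Φ = E(4πr²):
E = k|Q_enc|/r² = (8.99×10^9)(7.531×10^-8)/(0.276)² = 8.89×10^3 N/C.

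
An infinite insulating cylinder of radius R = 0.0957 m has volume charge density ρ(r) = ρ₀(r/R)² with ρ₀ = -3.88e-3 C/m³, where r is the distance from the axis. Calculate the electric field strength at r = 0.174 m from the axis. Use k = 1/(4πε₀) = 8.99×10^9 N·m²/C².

5.77×10^6 N/C

Coaxial Gaussian cylinder, radius r = 0.174 m, length L (r > R, full charge per length enclosed).
λ_enc = 2π ∫₀^R ρ₀(r'/R)^2 r' dr' = 2πρ₀R²/4 = -5.582×10^-5 C/m.
Since E is radial and uniform over the curved surface, Φ = E·2πrL = Q_enc/ε₀ = λ_enc L/ε₀.
E = 2k|λ_enc|/r = 2(8.99×10^9)(5.582×10^-5)/(0.174) = 5.77×10^6 N/C.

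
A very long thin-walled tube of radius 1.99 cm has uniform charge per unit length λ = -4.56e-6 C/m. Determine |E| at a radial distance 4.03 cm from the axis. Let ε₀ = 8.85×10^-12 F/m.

E ≈ 2.03e6 V/m

Coaxial Gaussian cylinder, radius r = 4.03 cm, length L (r > 1.99 cm).
The full line charge is enclosed: λ_enc = -4.56×10^-6 C/m.
Gauss's law: E·2πrL = λ_enc L/ε₀.
E = |λ_enc|/(2πε₀r) = (4.56×10^-6)/(2π·8.85×10^-12·0.0403) = 2.03×10^6 N/C.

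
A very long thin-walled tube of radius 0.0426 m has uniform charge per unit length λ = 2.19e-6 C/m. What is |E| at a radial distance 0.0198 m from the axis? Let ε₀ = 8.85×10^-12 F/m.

Take a coaxial cylindrical Gaussian surface of radius r = 0.0198 m and length L (r < 0.0426 m, inside the shell).
No charge is enclosed, so Gauss's law gives E·2πrL = 0 ⇒ E = 0.

|E| = 0 V/m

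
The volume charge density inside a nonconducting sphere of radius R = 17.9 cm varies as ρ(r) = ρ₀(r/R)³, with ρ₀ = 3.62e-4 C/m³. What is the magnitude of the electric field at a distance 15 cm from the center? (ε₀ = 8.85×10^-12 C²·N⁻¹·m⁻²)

By spherical symmetry E is radial; choose a Gaussian sphere of radius r = 15 cm (r < R).
Integrate the density: Q_enc = 4π ∫₀^r ρ₀(r'/R)^3 r'² dr' = 4πρ₀ r^6/(6·R³) = 1.506×10^-6 C.
By Gauss's law, ∮E·dA = E·4πr² = Q_enc/ε₀.
E = |Q_enc|/(4πε₀r²) = (1.506e-6)/(4π·8.85×10^-12·(0.15)²) = 6.02e5 N/C.

|E| ≈ 6.02e5 V/m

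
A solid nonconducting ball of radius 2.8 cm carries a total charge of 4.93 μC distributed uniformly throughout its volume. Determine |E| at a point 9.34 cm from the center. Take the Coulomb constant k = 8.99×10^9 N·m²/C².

E ≈ 5.08e6 N/C

Symmetry ⇒ E = E(r) r̂. Gaussian sphere of radius r = 9.34 cm (r > R, so the entire charge is enclosed).
Q_enc = 4.93 μC = 4.93×10^-6 C.
Gauss's law: E·4πr² = Q_enc/ε₀.
E = k|Q_enc|/r² = (8.99×10^9)(4.93×10^-6)/(0.0934)² = 5.08e6 N/C.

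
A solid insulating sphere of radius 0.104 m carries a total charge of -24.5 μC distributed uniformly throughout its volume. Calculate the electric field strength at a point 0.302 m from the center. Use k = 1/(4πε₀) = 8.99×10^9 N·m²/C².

E ≈ 2.41×10^6 N/C

Symmetry ⇒ E = E(r) r̂. Gaussian sphere of radius r = 0.302 m (r > R, so the entire charge is enclosed).
Q_enc = -24.5 μC = -2.45×10^-5 C.
Applying ∮E·dA = Q_enc/ε₀ with Φ = E(4πr²):
E = k|Q_enc|/r² = (8.99×10^9)(2.45e-5)/(0.302)² = 2.41×10^6 N/C.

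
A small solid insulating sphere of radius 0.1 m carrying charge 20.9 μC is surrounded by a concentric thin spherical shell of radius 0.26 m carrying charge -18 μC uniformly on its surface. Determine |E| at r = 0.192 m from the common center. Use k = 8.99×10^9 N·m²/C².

By spherical symmetry E is radial; choose a Gaussian sphere of radius r = 0.192 m (between the bodies, 0.1 m < r < 0.26 m).
Only the inner charge is enclosed; the outer shell contributes nothing inside itself. Q_enc = 20.9 μC = 2.09×10^-5 C.
Since E is radial and uniform over the Gaussian sphere, Φ = E·4πr² = Q_enc/ε₀.
E = k|Q_enc|/r² = (8.99×10^9)(2.09e-5)/(0.192)² = 5.10e6 N/C.

|E| ≈ 5.10×10^6 N/C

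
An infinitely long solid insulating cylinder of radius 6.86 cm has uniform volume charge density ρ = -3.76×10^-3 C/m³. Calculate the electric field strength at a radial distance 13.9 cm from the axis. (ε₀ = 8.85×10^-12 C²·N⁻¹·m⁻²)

By cylindrical symmetry E is radial; use a coaxial Gaussian cylinder of radius 13.9 cm and length L (r > 6.86 cm, full cross-section enclosed).
λ_enc = ρ·πR² = (-3.76e-3)π(0.0686)² = -5.559×10^-5 C/m.
By Gauss's law (flux through the curved wall only), E·2πrL = λ_enc L/ε₀.
E = |λ_enc|/(2πε₀r) = (5.559e-5)/(2π·8.85×10^-12·0.139) = 7.19×10^6 N/C.

E ≈ 7.19×10^6 N/C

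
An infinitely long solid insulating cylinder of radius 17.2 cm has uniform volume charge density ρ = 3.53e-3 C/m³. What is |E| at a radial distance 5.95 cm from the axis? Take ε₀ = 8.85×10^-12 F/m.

|E| = 1.19×10^7 N/C

By cylindrical symmetry E is radial; use a coaxial Gaussian cylinder of radius 5.95 cm and length L (r < R).
Charge inside radius r per length L is ρ·πr²·L, so λ_enc = ρπr² = 3.926×10^-5 C/m.
By Gauss's law (flux through the curved wall only), E·2πrL = λ_enc L/ε₀.
E = |λ_enc|/(2πε₀r) = (3.926×10^-5)/(2π·8.85×10^-12·0.0595) = 1.19×10^7 N/C.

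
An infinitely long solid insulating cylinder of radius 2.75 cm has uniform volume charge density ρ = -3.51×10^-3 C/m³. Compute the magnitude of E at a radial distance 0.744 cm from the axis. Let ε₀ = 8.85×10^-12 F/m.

Take a coaxial cylindrical Gaussian surface of radius r = 0.744 cm and length L (r < R).
Enclosed charge per unit length: λ_enc = ρ·πr² = (-3.51e-3)π(0.00744)² = -6.104×10^-7 C/m.
Gauss's law: E·2πrL = λ_enc L/ε₀.
E = |λ_enc|/(2πε₀r) = (6.104×10^-7)/(2π·8.85×10^-12·0.00744) = 1.48×10^6 N/C.

|E| ≈ 1.48e6 N/C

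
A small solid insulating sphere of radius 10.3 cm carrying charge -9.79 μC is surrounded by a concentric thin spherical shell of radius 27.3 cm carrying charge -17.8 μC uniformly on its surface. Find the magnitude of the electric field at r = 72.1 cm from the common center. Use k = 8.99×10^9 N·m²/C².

Take a concentric spherical Gaussian surface of radius r = 72.1 cm (r > 27.3 cm, enclosing both).
Q_enc = (-9.79 μC) + (-17.8 μC) = -2.759×10^-5 C.
Gauss's law: E·4πr² = Q_enc/ε₀.
E = k|Q_enc|/r² = (8.99×10^9)(2.759e-5)/(0.721)² = 4.77×10^5 N/C.

E ≈ 4.77e5 N/C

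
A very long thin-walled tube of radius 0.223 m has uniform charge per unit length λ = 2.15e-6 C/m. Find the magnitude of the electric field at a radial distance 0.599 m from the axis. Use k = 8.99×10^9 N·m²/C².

Take a coaxial cylindrical Gaussian surface of radius r = 0.599 m and length L (r > 0.223 m).
The full line charge is enclosed: λ_enc = 2.15×10^-6 C/m.
Applying ∮E·dA = Q_enc/ε₀ with the end caps contributing no flux:
E = 2k|λ_enc|/r = 2(8.99×10^9)(2.15e-6)/(0.599) = 6.45×10^4 N/C.

E ≈ 6.45×10^4 V/m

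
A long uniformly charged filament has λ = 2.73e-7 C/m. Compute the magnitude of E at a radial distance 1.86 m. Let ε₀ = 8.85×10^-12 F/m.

2.64×10^3 N/C

Take a coaxial cylindrical Gaussian surface of radius r = 1.86 m and length L.
Q_enc = λL, so λ_enc = 2.73e-7 C/m.
Applying ∮E·dA = Q_enc/ε₀ with the end caps contributing no flux:
E = |λ_enc|/(2πε₀r) = (2.73×10^-7)/(2π·8.85×10^-12·1.86) = 2.64×10^3 N/C.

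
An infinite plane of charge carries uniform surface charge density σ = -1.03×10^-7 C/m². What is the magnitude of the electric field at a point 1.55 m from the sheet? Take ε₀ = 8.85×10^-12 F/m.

5.82e3 N/C

The symmetry is planar: E is normal to the sheet and the same magnitude on both sides. Take a pillbox straddling the sheet with end-cap area A.
Only the two end caps contribute flux: Φ = 2EA. With Q_enc = σA, Gauss's law gives E = |σ|/(2ε₀).
E = |σ|/(2ε₀) = (1.03×10^-7)/(2·8.85×10^-12) = 5.82×10^3 N/C.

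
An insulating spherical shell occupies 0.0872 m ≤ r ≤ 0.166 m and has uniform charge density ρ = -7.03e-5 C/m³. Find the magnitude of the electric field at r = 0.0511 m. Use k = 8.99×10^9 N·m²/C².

E = 0

By spherical symmetry E is radial; choose a Gaussian sphere of radius r = 0.0511 m (r < 0.0872 m, inside the empty cavity).
No charge is enclosed, so by Gauss's law E·4πr² = 0 ⇒ E = 0.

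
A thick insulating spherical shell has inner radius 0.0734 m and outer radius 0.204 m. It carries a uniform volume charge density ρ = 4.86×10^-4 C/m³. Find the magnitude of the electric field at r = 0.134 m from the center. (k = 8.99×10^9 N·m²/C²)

|E| ≈ 2.05×10^6 N/C

Symmetry ⇒ E = E(r) r̂. Gaussian sphere of radius r = 0.134 m (within the shell material, 0.0734 m < r < 0.204 m).
Only the shell between 0.0734 m and r is enclosed: Q_enc = ρ·(4π/3)(r³ − a³) = (4.86e-4)·(4π/3)·((0.134)³ − (0.0734)³) = 4.093e-6 C.
Gauss's law: E·4πr² = Q_enc/ε₀.
E = k|Q_enc|/r² = (8.99×10^9)(4.093×10^-6)/(0.134)² = 2.05×10^6 N/C.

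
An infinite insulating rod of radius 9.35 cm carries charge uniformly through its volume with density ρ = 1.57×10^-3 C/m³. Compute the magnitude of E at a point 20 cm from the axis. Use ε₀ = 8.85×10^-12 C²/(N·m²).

Take a coaxial cylindrical Gaussian surface of radius r = 20 cm and length L (r > 9.35 cm, full cross-section enclosed).
λ_enc = ρ·πR² = (1.57×10^-3)π(0.0935)² = 4.312×10^-5 C/m.
By Gauss's law (flux through the curved wall only), E·2πrL = λ_enc L/ε₀.
E = |λ_enc|/(2πε₀r) = (4.312×10^-5)/(2π·8.85×10^-12·0.2) = 3.88e6 N/C.

|E| ≈ 3.88e6 N/C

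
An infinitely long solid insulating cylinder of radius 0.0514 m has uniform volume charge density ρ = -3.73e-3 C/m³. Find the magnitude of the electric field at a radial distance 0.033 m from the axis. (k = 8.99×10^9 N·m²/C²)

By cylindrical symmetry E is radial; use a coaxial Gaussian cylinder of radius 0.033 m and length L (r < R).
Charge inside radius r per length L is ρ·πr²·L, so λ_enc = ρπr² = -1.276×10^-5 C/m.
Applying ∮E·dA = Q_enc/ε₀ with the end caps contributing no flux:
E = 2k|λ_enc|/r = 2(8.99×10^9)(1.276e-5)/(0.033) = 6.95e6 N/C.

E ≈ 6.95×10^6 V/m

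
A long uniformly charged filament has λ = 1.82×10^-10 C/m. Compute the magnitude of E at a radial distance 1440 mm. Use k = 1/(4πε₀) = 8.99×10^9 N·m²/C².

Choose a coaxial cylinder of radius r = 1440 mm (arbitrary length L) as the Gaussian surface.
Q_enc = λL, so λ_enc = 1.82e-10 C/m.
Since E is radial and uniform over the curved surface, Φ = E·2πrL = Q_enc/ε₀ = λ_enc L/ε₀.
E = 2k|λ_enc|/r = 2(8.99×10^9)(1.82×10^-10)/(1.44) = 2.27 N/C.

E ≈ 2.27 N/C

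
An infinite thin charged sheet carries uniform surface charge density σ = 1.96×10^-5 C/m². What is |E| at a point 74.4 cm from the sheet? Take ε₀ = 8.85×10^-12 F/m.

E ≈ 1.11×10^6 N/C

The symmetry is planar: E is normal to the sheet and the same magnitude on both sides. Take a pillbox straddling the sheet with end-cap area A.
Flux Φ = 2EA and Q_enc = σA, so 2EA = σA/ε₀ ⇒ E = |σ|/(2ε₀), independent of distance.
E = |σ|/(2ε₀) = (1.96×10^-5)/(2·8.85×10^-12) = 1.11×10^6 N/C.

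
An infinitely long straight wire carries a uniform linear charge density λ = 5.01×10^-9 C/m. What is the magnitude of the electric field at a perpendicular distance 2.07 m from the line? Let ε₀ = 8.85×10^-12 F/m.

By cylindrical symmetry E is radial; use a coaxial Gaussian cylinder of radius 2.07 m and length L.
Q_enc = λL, so λ_enc = 5.01e-9 C/m.
Gauss's law: E·2πrL = λ_enc L/ε₀.
E = |λ_enc|/(2πε₀r) = (5.01×10^-9)/(2π·8.85×10^-12·2.07) = 43.5 N/C.

|E| = 43.5 V/m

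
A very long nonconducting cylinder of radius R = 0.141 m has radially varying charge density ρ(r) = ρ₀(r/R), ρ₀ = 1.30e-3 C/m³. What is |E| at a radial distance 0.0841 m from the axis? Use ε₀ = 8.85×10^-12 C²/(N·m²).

E = 2.46×10^6 N/C

Coaxial Gaussian cylinder, radius r = 0.0841 m, length L (r < R).
λ_enc = ∫₀^r ρ(r')·2πr' dr' = (2πρ₀/R)·r^3/3 = 1.149×10^-5 C/m.
Since E is radial and uniform over the curved surface, Φ = E·2πrL = Q_enc/ε₀ = λ_enc L/ε₀.
E = |λ_enc|/(2πε₀r) = (1.149e-5)/(2π·8.85×10^-12·0.0841) = 2.46e6 N/C.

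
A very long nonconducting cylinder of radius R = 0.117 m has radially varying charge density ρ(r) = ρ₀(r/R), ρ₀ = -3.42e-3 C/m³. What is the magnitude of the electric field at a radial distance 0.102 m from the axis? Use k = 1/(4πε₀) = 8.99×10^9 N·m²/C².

E ≈ 1.15×10^7 N/C

Take a coaxial cylindrical Gaussian surface of radius r = 0.102 m and length L (r < R).
Integrating ρ over the cross-section to radius r: λ_enc = (2πρ₀/R) ∫₀^r r'^2 dr' = 2πρ₀ r^3/(3·R) = -6.497e-5 C/m.
Applying ∮E·dA = Q_enc/ε₀ with the end caps contributing no flux:
E = 2k|λ_enc|/r = 2(8.99×10^9)(6.497×10^-5)/(0.102) = 1.15×10^7 N/C.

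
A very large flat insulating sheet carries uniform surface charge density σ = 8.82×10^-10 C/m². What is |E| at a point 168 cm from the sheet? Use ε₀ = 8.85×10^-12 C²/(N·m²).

By planar symmetry E is perpendicular to the sheet and uniform; use a Gaussian pillbox with flat faces of area A on each side of the sheet.
Only the two end caps contribute flux: Φ = 2EA. With Q_enc = σA, Gauss's law gives E = |σ|/(2ε₀).
E = |σ|/(2ε₀) = (8.82×10^-10)/(2·8.85×10^-12) = 49.8 N/C.

E = 49.8 N/C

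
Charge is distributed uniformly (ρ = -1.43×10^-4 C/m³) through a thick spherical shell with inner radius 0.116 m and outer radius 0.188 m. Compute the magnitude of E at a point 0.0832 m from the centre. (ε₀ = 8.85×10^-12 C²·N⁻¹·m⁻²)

Take a concentric spherical Gaussian surface of radius r = 0.0832 m (r < 0.116 m, inside the empty cavity).
Q_enc = 0 (all charge lies at larger r); Gauss's law gives E = 0.

E = 0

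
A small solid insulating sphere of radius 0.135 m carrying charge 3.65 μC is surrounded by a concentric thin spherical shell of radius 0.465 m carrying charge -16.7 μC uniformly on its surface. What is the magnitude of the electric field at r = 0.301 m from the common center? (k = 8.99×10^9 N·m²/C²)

|E| ≈ 3.62×10^5 N/C

By spherical symmetry E is radial; choose a Gaussian sphere of radius r = 0.301 m (between the bodies, 0.135 m < r < 0.465 m).
The shell at 0.465 m lies outside the Gaussian surface, so Q_enc = 3.65 μC = 3.65×10^-6 C.
Gauss's law: E·4πr² = Q_enc/ε₀.
E = k|Q_enc|/r² = (8.99×10^9)(3.65×10^-6)/(0.301)² = 3.62×10^5 N/C.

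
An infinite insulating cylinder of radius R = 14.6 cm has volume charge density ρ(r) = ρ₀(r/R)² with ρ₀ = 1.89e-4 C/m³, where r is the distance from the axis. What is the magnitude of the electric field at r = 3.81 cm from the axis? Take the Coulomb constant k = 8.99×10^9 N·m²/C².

E = 1.38×10^4 N/C

Coaxial Gaussian cylinder, radius r = 3.81 cm, length L (r < R).
λ_enc = ∫₀^r ρ(r')·2πr' dr' = (2πρ₀/R²)·r^4/4 = 2.935×10^-8 C/m.
By Gauss's law (flux through the curved wall only), E·2πrL = λ_enc L/ε₀.
E = 2k|λ_enc|/r = 2(8.99×10^9)(2.935×10^-8)/(0.0381) = 1.38×10^4 N/C.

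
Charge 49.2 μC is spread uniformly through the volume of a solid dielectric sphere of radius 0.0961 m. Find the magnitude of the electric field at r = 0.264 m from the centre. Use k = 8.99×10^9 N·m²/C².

6.35e6 N/C

Symmetry ⇒ E = E(r) r̂. Gaussian sphere of radius r = 0.264 m (r > R, so the entire charge is enclosed).
Q_enc = 49.2 μC = 4.92×10^-5 C.
Applying ∮E·dA = Q_enc/ε₀ with Φ = E(4πr²):
E = k|Q_enc|/r² = (8.99×10^9)(4.92×10^-5)/(0.264)² = 6.35e6 N/C.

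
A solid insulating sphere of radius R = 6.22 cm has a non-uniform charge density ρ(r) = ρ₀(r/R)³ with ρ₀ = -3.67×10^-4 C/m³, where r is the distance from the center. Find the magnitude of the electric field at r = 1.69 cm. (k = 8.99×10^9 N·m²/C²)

Take a concentric spherical Gaussian surface of radius r = 1.69 cm (r < R).
Q_enc = ∫₀^r ρ(r')·4πr'² dr' = (4πρ₀/R³) ∫₀^r r'^5 dr' = 4πρ₀ r^6/(6·R³) = -7.442×10^-11 C.
By Gauss's law, ∮E·dA = E·4πr² = Q_enc/ε₀.
E = k|Q_enc|/r² = (8.99×10^9)(7.442×10^-11)/(0.0169)² = 2.34×10^3 N/C.

2.34×10^3 V/m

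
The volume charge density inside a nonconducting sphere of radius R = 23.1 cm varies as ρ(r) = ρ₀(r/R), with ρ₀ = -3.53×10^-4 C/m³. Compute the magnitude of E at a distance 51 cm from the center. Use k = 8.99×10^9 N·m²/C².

|E| = 4.72×10^5 N/C

Symmetry ⇒ E = E(r) r̂. Gaussian sphere of radius r = 51 cm (r > R, all charge enclosed).
Q_enc = 4π ∫₀^R ρ₀(r'/R)^1 r'² dr' = 4πρ₀R³/4 = -1.367×10^-5 C.
Since E is radial and uniform over the Gaussian sphere, Φ = E·4πr² = Q_enc/ε₀.
E = k|Q_enc|/r² = (8.99×10^9)(1.367×10^-5)/(0.51)² = 4.72×10^5 N/C.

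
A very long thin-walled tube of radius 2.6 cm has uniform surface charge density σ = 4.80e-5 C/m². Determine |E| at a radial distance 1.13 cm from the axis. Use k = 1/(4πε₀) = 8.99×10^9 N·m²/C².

By cylindrical symmetry E is radial; use a coaxial Gaussian cylinder of radius 1.13 cm and length L (r < 2.6 cm, inside the shell).
All the surface charge lies outside this cylinder: Q_enc = 0, hence E = 0.

E = 0 (no enclosed charge)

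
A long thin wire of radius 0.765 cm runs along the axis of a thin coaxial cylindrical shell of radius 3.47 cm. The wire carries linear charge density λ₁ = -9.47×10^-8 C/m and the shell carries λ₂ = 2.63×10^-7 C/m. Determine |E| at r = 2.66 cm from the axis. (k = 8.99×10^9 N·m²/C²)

Choose a coaxial cylinder of radius r = 2.66 cm (arbitrary length L) as the Gaussian surface (between the conductors, 0.765 cm < r < 3.47 cm).
The shell at 3.47 cm lies outside the Gaussian surface, so λ_enc = λ₁ = -9.47×10^-8 C/m.
By Gauss's law (flux through the curved wall only), E·2πrL = λ_enc L/ε₀.
E = 2k|λ_enc|/r = 2(8.99×10^9)(9.47×10^-8)/(0.0266) = 6.40×10^4 N/C.

|E| ≈ 6.40e4 N/C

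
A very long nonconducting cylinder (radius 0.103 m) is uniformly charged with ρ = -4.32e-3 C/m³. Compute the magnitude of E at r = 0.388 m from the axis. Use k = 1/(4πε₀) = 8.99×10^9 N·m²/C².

Coaxial Gaussian cylinder, radius r = 0.388 m, length L (r > 0.103 m, full cross-section enclosed).
λ_enc = ρ·πR² = (-4.32×10^-3)π(0.103)² = -1.44×10^-4 C/m.
Since E is radial and uniform over the curved surface, Φ = E·2πrL = Q_enc/ε₀ = λ_enc L/ε₀.
E = 2k|λ_enc|/r = 2(8.99×10^9)(1.44×10^-4)/(0.388) = 6.67×10^6 N/C.

E ≈ 6.67e6 N/C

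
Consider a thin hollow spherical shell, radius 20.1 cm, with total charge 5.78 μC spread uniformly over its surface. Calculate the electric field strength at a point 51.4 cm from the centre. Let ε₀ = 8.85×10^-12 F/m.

Use a concentric Gaussian sphere at r = 51.4 cm (r > 20.1 cm).
The entire shell is enclosed: Q_enc = 5.78e-6 C.
By Gauss's law, ∮E·dA = E·4πr² = Q_enc/ε₀.
E = |Q_enc|/(4πε₀r²) = (5.78e-6)/(4π·8.85×10^-12·(0.514)²) = 1.97e5 N/C.

E = 1.97×10^5 N/C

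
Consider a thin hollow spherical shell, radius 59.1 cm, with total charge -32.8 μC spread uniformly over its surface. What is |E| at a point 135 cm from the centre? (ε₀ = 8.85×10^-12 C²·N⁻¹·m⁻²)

E = 1.62e5 V/m

Use a concentric Gaussian sphere at r = 135 cm (r > 59.1 cm).
The entire shell is enclosed: Q_enc = -3.28e-5 C.
Since E is radial and uniform over the Gaussian sphere, Φ = E·4πr² = Q_enc/ε₀.
E = |Q_enc|/(4πε₀r²) = (3.28×10^-5)/(4π·8.85×10^-12·(1.35)²) = 1.62×10^5 N/C.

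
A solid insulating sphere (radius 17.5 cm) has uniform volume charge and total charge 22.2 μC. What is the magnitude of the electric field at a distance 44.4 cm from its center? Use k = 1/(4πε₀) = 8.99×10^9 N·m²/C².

By spherical symmetry E is radial; choose a Gaussian sphere of radius r = 44.4 cm (r > R, so the entire charge is enclosed).
Q_enc = 22.2 μC = 2.22×10^-5 C.
Since E is radial and uniform over the Gaussian sphere, Φ = E·4πr² = Q_enc/ε₀.
E = k|Q_enc|/r² = (8.99×10^9)(2.22×10^-5)/(0.444)² = 1.01e6 N/C.

1.01e6 N/C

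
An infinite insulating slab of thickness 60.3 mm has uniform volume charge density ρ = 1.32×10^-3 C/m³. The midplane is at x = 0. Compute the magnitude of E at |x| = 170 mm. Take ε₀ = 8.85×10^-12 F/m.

The point |x| = 170 mm lies outside the slab (half-thickness 0.03015 m). A symmetric pillbox spanning the full slab encloses Q_enc = ρ·d·A.
Flux = 2EA ⇒ E = |ρ|d/(2ε₀), independent of distance outside.
E = (1.32e-3)(0.0603)/(2·8.85×10^-12) = 4.50×10^6 N/C.

|E| ≈ 4.50e6 N/C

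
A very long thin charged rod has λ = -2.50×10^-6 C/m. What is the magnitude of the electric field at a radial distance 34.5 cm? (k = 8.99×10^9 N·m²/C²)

|E| ≈ 1.30×10^5 V/m

By cylindrical symmetry E is radial; use a coaxial Gaussian cylinder of radius 34.5 cm and length L.
Q_enc = λL, so λ_enc = -2.50×10^-6 C/m.
By Gauss's law (flux through the curved wall only), E·2πrL = λ_enc L/ε₀.
E = 2k|λ_enc|/r = 2(8.99×10^9)(2.50×10^-6)/(0.345) = 1.30×10^5 N/C.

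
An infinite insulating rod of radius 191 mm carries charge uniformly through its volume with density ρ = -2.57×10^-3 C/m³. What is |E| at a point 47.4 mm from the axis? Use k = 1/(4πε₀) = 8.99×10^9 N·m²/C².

Choose a coaxial cylinder of radius r = 47.4 mm (arbitrary length L) as the Gaussian surface (r < R).
Enclosed charge per unit length: λ_enc = ρ·πr² = (-2.57e-3)π(0.0474)² = -1.814×10^-5 C/m.
Since E is radial and uniform over the curved surface, Φ = E·2πrL = Q_enc/ε₀ = λ_enc L/ε₀.
E = 2k|λ_enc|/r = 2(8.99×10^9)(1.814×10^-5)/(0.0474) = 6.88×10^6 N/C.

|E| ≈ 6.88×10^6 V/m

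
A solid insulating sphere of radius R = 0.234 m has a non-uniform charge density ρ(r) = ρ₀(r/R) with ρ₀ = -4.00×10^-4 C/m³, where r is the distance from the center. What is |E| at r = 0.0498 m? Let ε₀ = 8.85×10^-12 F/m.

E = 1.20×10^5 N/C

Use a concentric Gaussian sphere at r = 0.0498 m (r < R).
Q_enc = ∫₀^r ρ(r')·4πr'² dr' = (4πρ₀/R) ∫₀^r r'^3 dr' = 4πρ₀ r^4/(4·R) = -3.303e-8 C.
Applying ∮E·dA = Q_enc/ε₀ with Φ = E(4πr²):
E = |Q_enc|/(4πε₀r²) = (3.303×10^-8)/(4π·8.85×10^-12·(0.0498)²) = 1.20×10^5 N/C.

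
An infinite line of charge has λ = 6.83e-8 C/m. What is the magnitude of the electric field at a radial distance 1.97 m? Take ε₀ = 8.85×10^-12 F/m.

Take a coaxial cylindrical Gaussian surface of radius r = 1.97 m and length L.
Q_enc = λL, so λ_enc = 6.83×10^-8 C/m.
By Gauss's law (flux through the curved wall only), E·2πrL = λ_enc L/ε₀.
E = |λ_enc|/(2πε₀r) = (6.83×10^-8)/(2π·8.85×10^-12·1.97) = 623 N/C.

E ≈ 623 V/m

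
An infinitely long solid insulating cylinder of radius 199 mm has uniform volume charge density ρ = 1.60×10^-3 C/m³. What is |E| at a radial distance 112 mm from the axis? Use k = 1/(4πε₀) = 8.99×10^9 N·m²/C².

E ≈ 1.01e7 N/C

Take a coaxial cylindrical Gaussian surface of radius r = 112 mm and length L (r < R).
Enclosed charge per unit length: λ_enc = ρ·πr² = (1.60e-3)π(0.112)² = 6.305e-5 C/m.
Applying ∮E·dA = Q_enc/ε₀ with the end caps contributing no flux:
E = 2k|λ_enc|/r = 2(8.99×10^9)(6.305e-5)/(0.112) = 1.01e7 N/C.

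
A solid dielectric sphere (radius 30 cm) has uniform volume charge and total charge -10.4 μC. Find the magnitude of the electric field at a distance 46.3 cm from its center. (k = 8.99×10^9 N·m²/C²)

4.36×10^5 N/C

Take a concentric spherical Gaussian surface of radius r = 46.3 cm (r > R, so the entire charge is enclosed).
Q_enc = -10.4 μC = -1.04×10^-5 C.
By Gauss's law, ∮E·dA = E·4πr² = Q_enc/ε₀.
E = k|Q_enc|/r² = (8.99×10^9)(1.04×10^-5)/(0.463)² = 4.36×10^5 N/C.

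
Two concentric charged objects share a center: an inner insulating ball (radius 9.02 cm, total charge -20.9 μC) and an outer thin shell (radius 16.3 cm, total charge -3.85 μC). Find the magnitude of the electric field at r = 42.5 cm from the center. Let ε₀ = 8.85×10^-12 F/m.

E ≈ 1.23×10^6 N/C

Symmetry ⇒ E = E(r) r̂. Gaussian sphere of radius r = 42.5 cm (r > 16.3 cm, enclosing both).
Q_enc = (-20.9 μC) + (-3.85 μC) = -2.475e-5 C.
By Gauss's law, ∮E·dA = E·4πr² = Q_enc/ε₀.
E = |Q_enc|/(4πε₀r²) = (2.475×10^-5)/(4π·8.85×10^-12·(0.425)²) = 1.23×10^6 N/C.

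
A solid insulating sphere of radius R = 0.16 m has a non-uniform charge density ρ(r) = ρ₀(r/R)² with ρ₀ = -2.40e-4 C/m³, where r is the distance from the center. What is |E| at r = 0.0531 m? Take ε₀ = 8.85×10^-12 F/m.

3.17e4 N/C

Take a concentric spherical Gaussian surface of radius r = 0.0531 m (r < R).
Integrate the density: Q_enc = 4π ∫₀^r ρ₀(r'/R)^2 r'² dr' = 4πρ₀ r^5/(5·R²) = -9.947×10^-9 C.
By Gauss's law, ∮E·dA = E·4πr² = Q_enc/ε₀.
E = |Q_enc|/(4πε₀r²) = (9.947×10^-9)/(4π·8.85×10^-12·(0.0531)²) = 3.17e4 N/C.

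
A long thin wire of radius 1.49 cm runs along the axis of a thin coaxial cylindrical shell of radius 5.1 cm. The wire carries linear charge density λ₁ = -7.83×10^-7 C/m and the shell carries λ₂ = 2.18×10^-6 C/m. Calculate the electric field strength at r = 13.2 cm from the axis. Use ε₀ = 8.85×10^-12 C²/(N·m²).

|E| ≈ 1.90×10^5 V/m

Choose a coaxial cylinder of radius r = 13.2 cm (arbitrary length L) as the Gaussian surface (r > 5.1 cm, enclosing both).
λ_enc = λ₁ + λ₂ = (-7.83×10^-7) + (2.18×10^-6) = 1.397e-6 C/m.
Gauss's law: E·2πrL = λ_enc L/ε₀.
E = |λ_enc|/(2πε₀r) = (1.397×10^-6)/(2π·8.85×10^-12·0.132) = 1.90×10^5 N/C.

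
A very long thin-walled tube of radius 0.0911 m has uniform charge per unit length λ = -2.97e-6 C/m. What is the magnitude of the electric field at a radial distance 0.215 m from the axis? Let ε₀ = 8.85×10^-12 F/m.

Choose a coaxial cylinder of radius r = 0.215 m (arbitrary length L) as the Gaussian surface (r > 0.0911 m).
The full line charge is enclosed: λ_enc = -2.97×10^-6 C/m.
By Gauss's law (flux through the curved wall only), E·2πrL = λ_enc L/ε₀.
E = |λ_enc|/(2πε₀r) = (2.97×10^-6)/(2π·8.85×10^-12·0.215) = 2.48×10^5 N/C.

E = 2.48e5 N/C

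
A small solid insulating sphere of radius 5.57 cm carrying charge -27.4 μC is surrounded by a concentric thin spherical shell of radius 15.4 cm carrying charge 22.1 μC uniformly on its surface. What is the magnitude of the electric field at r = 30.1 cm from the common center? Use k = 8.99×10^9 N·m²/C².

Use a concentric Gaussian sphere at r = 30.1 cm (r > 15.4 cm, enclosing both).
Q_enc = (-27.4 μC) + (22.1 μC) = -5.30×10^-6 C.
Applying ∮E·dA = Q_enc/ε₀ with Φ = E(4πr²):
E = k|Q_enc|/r² = (8.99×10^9)(5.30×10^-6)/(0.301)² = 5.26×10^5 N/C.

E ≈ 5.26×10^5 N/C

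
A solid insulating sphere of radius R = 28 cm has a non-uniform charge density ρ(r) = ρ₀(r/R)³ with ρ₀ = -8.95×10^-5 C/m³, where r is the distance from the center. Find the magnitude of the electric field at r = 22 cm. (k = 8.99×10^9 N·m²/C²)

1.80×10^5 N/C

Take a concentric spherical Gaussian surface of radius r = 22 cm (r < R).
Q_enc = ∫₀^r ρ(r')·4πr'² dr' = (4πρ₀/R³) ∫₀^r r'^5 dr' = 4πρ₀ r^6/(6·R³) = -9.682×10^-7 C.
By Gauss's law, ∮E·dA = E·4πr² = Q_enc/ε₀.
E = k|Q_enc|/r² = (8.99×10^9)(9.682e-7)/(0.22)² = 1.80e5 N/C.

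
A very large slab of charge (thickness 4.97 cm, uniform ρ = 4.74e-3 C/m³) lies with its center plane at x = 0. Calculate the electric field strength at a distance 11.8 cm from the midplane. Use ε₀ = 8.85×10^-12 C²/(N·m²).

The point |x| = 11.8 cm lies outside the slab (half-thickness 0.02485 m). A symmetric pillbox spanning the full slab encloses Q_enc = ρ·d·A.
Flux = 2EA ⇒ E = |ρ|d/(2ε₀), independent of distance outside.
E = (4.74×10^-3)(0.0497)/(2·8.85×10^-12) = 1.33×10^7 N/C.

1.33×10^7 N/C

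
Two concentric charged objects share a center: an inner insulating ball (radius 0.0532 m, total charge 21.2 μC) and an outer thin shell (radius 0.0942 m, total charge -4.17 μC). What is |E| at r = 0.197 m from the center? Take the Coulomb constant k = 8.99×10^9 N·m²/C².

|E| ≈ 3.94×10^6 V/m

Take a concentric spherical Gaussian surface of radius r = 0.197 m (r > 0.0942 m, enclosing both).
Q_enc = (21.2 μC) + (-4.17 μC) = 1.703×10^-5 C.
Gauss's law: E·4πr² = Q_enc/ε₀.
E = k|Q_enc|/r² = (8.99×10^9)(1.703×10^-5)/(0.197)² = 3.94×10^6 N/C.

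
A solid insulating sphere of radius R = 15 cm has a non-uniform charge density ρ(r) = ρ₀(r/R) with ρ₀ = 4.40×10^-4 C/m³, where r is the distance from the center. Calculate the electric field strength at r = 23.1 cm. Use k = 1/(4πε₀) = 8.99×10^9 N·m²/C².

E ≈ 7.86×10^5 N/C

By spherical symmetry E is radial; choose a Gaussian sphere of radius r = 23.1 cm (r > R, all charge enclosed).
Q_enc = 4π ∫₀^R ρ₀(r'/R)^1 r'² dr' = 4πρ₀R³/4 = 4.665×10^-6 C.
Gauss's law: E·4πr² = Q_enc/ε₀.
E = k|Q_enc|/r² = (8.99×10^9)(4.665e-6)/(0.231)² = 7.86×10^5 N/C.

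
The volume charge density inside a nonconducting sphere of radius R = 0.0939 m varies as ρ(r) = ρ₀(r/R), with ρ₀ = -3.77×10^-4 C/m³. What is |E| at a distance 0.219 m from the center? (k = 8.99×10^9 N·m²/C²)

1.84×10^5 N/C

Symmetry ⇒ E = E(r) r̂. Gaussian sphere of radius r = 0.219 m (r > R, all charge enclosed).
Q_enc = 4π ∫₀^R ρ₀(r'/R)^1 r'² dr' = 4πρ₀R³/4 = -9.806e-7 C.
Since E is radial and uniform over the Gaussian sphere, Φ = E·4πr² = Q_enc/ε₀.
E = k|Q_enc|/r² = (8.99×10^9)(9.806×10^-7)/(0.219)² = 1.84×10^5 N/C.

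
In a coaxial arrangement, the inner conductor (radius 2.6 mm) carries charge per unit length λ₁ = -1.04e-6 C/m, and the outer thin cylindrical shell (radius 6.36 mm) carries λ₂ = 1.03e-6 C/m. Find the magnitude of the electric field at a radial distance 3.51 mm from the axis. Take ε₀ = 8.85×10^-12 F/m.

Coaxial Gaussian cylinder, radius r = 3.51 mm, length L (between the conductors, 2.6 mm < r < 6.36 mm).
Only the inner wire is enclosed; the outer shell contributes nothing inside itself. λ_enc = λ₁ = -1.04×10^-6 C/m.
Since E is radial and uniform over the curved surface, Φ = E·2πrL = Q_enc/ε₀ = λ_enc L/ε₀.
E = |λ_enc|/(2πε₀r) = (1.04×10^-6)/(2π·8.85×10^-12·0.00351) = 5.33e6 N/C.

|E| = 5.33×10^6 V/m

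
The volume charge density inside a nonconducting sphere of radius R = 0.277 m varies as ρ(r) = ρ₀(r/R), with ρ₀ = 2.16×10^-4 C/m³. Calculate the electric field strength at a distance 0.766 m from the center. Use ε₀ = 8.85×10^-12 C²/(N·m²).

By spherical symmetry E is radial; choose a Gaussian sphere of radius r = 0.766 m (r > R, all charge enclosed).
Q_enc = 4π ∫₀^R ρ₀(r'/R)^1 r'² dr' = 4πρ₀R³/4 = 1.442e-5 C.
Since E is radial and uniform over the Gaussian sphere, Φ = E·4πr² = Q_enc/ε₀.
E = |Q_enc|/(4πε₀r²) = (1.442×10^-5)/(4π·8.85×10^-12·(0.766)²) = 2.21×10^5 N/C.

E ≈ 2.21×10^5 N/C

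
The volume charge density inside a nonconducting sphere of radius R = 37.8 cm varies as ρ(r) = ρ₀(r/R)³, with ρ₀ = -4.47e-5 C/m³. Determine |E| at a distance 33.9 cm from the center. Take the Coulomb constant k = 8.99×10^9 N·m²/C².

Symmetry ⇒ E = E(r) r̂. Gaussian sphere of radius r = 33.9 cm (r < R).
Integrate the density: Q_enc = 4π ∫₀^r ρ₀(r'/R)^3 r'² dr' = 4πρ₀ r^6/(6·R³) = -2.631×10^-6 C.
Applying ∮E·dA = Q_enc/ε₀ with Φ = E(4πr²):
E = k|Q_enc|/r² = (8.99×10^9)(2.631×10^-6)/(0.339)² = 2.06e5 N/C.

2.06×10^5 N/C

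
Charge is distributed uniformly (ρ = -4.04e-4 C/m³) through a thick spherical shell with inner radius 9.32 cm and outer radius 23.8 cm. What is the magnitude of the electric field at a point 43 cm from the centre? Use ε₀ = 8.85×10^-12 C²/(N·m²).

Symmetry ⇒ E = E(r) r̂. Gaussian sphere of radius r = 43 cm (r > 23.8 cm, enclosing the whole shell).
Q_enc = ρ·(4π/3)(b³ − a³) = (-4.04×10^-4)·(4π/3)·((0.238)³ − (0.0932)³) = -2.144e-5 C.
By Gauss's law, ∮E·dA = E·4πr² = Q_enc/ε₀.
E = |Q_enc|/(4πε₀r²) = (2.144×10^-5)/(4π·8.85×10^-12·(0.43)²) = 1.04×10^6 N/C.

|E| ≈ 1.04×10^6 N/C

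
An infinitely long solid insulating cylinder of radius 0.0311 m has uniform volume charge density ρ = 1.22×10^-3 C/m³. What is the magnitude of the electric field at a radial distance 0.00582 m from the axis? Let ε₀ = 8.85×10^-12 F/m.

Take a coaxial cylindrical Gaussian surface of radius r = 0.00582 m and length L (r < R).
Charge inside radius r per length L is ρ·πr²·L, so λ_enc = ρπr² = 1.298×10^-7 C/m.
Gauss's law: E·2πrL = λ_enc L/ε₀.
E = |λ_enc|/(2πε₀r) = (1.298e-7)/(2π·8.85×10^-12·0.00582) = 4.01e5 N/C.

E ≈ 4.01×10^5 N/C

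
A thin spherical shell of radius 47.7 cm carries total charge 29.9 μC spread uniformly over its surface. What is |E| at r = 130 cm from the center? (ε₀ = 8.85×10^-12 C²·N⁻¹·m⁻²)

|E| = 1.59×10^5 V/m

Use a concentric Gaussian sphere at r = 130 cm (r > 47.7 cm).
The entire shell is enclosed: Q_enc = 2.99e-5 C.
By Gauss's law, ∮E·dA = E·4πr² = Q_enc/ε₀.
E = |Q_enc|/(4πε₀r²) = (2.99e-5)/(4π·8.85×10^-12·(1.3)²) = 1.59×10^5 N/C.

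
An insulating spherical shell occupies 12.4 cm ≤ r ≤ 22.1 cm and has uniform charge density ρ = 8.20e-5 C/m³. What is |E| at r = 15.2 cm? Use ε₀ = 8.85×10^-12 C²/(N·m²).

2.15×10^5 N/C

Symmetry ⇒ E = E(r) r̂. Gaussian sphere of radius r = 15.2 cm (within the shell material, 12.4 cm < r < 22.1 cm).
Only the shell between 12.4 cm and r is enclosed: Q_enc = ρ·(4π/3)(r³ − a³) = (8.20×10^-5)·(4π/3)·((0.152)³ − (0.124)³) = 5.513×10^-7 C.
Since E is radial and uniform over the Gaussian sphere, Φ = E·4πr² = Q_enc/ε₀.
E = |Q_enc|/(4πε₀r²) = (5.513e-7)/(4π·8.85×10^-12·(0.152)²) = 2.15×10^5 N/C.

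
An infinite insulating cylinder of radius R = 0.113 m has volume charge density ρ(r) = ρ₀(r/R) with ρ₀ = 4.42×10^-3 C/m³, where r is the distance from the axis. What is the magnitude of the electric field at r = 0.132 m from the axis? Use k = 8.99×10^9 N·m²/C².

|E| = 1.61×10^7 V/m

Choose a coaxial cylinder of radius r = 0.132 m (arbitrary length L) as the Gaussian surface (r > R, full charge per length enclosed).
λ_enc = 2π ∫₀^R ρ₀(r'/R)^1 r' dr' = 2πρ₀R²/3 = 1.182×10^-4 C/m.
Applying ∮E·dA = Q_enc/ε₀ with the end caps contributing no flux:
E = 2k|λ_enc|/r = 2(8.99×10^9)(1.182×10^-4)/(0.132) = 1.61e7 N/C.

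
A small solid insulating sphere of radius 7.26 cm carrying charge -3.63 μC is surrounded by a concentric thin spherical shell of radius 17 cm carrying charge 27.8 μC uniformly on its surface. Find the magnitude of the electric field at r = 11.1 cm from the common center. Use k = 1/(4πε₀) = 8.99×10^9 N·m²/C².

2.65×10^6 V/m

By spherical symmetry E is radial; choose a Gaussian sphere of radius r = 11.1 cm (between the bodies, 7.26 cm < r < 17 cm).
Only the inner charge is enclosed; the outer shell contributes nothing inside itself. Q_enc = -3.63 μC = -3.63e-6 C.
Applying ∮E·dA = Q_enc/ε₀ with Φ = E(4πr²):
E = k|Q_enc|/r² = (8.99×10^9)(3.63×10^-6)/(0.111)² = 2.65e6 N/C.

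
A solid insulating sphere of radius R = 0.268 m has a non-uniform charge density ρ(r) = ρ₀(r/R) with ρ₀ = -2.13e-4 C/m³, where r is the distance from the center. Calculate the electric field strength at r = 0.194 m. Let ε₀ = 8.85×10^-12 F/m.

E ≈ 8.45e5 V/m

By spherical symmetry E is radial; choose a Gaussian sphere of radius r = 0.194 m (r < R).
Integrate the density: Q_enc = 4π ∫₀^r ρ₀(r'/R)^1 r'² dr' = 4πρ₀ r^4/(4·R) = -3.537×10^-6 C.
By Gauss's law, ∮E·dA = E·4πr² = Q_enc/ε₀.
E = |Q_enc|/(4πε₀r²) = (3.537×10^-6)/(4π·8.85×10^-12·(0.194)²) = 8.45×10^5 N/C.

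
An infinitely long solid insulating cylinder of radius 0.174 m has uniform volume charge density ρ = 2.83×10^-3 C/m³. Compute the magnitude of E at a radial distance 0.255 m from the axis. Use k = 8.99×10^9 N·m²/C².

Take a coaxial cylindrical Gaussian surface of radius r = 0.255 m and length L (r > 0.174 m, full cross-section enclosed).
λ_enc = ρ·πR² = (2.83e-3)π(0.174)² = 2.692×10^-4 C/m.
Applying ∮E·dA = Q_enc/ε₀ with the end caps contributing no flux:
E = 2k|λ_enc|/r = 2(8.99×10^9)(2.692×10^-4)/(0.255) = 1.90×10^7 N/C.

E = 1.90×10^7 N/C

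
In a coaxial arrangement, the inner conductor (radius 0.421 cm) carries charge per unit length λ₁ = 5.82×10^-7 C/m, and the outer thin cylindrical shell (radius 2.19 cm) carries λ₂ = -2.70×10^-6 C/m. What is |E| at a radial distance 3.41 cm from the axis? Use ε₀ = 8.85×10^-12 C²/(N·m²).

E = 1.12×10^6 N/C

Take a coaxial cylindrical Gaussian surface of radius r = 3.41 cm and length L (r > 2.19 cm, enclosing both).
λ_enc = λ₁ + λ₂ = (5.82×10^-7) + (-2.70×10^-6) = -2.118×10^-6 C/m.
By Gauss's law (flux through the curved wall only), E·2πrL = λ_enc L/ε₀.
E = |λ_enc|/(2πε₀r) = (2.118e-6)/(2π·8.85×10^-12·0.0341) = 1.12e6 N/C.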